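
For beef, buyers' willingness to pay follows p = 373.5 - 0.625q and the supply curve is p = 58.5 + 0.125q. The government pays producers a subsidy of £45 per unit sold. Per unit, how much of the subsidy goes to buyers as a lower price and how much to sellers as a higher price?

Buyers gain £37.5 per unit; sellers gain £7.5 per unit

Pre-subsidy: 373.5 - 0.625q = 58.5 + 0.125q gives q* = 420 and p* = 111.
With the subsidy, sellers receive ps = pb + 45 for each unit, where pb is the price buyers pay.
On the curves, pb = 373.5 - 0.625q and ps = 58.5 + 0.125q; the wedge ps − pb = 45 gives 58.5 + 0.125q − (373.5 - 0.625q) = 45, so q' = 480.
Then pb = 373.5 − 0.625·480 = 73.5 and ps = 58.5 + 0.125·480 = 118.5.
Buyers' price falls by p* − pb = 111 − 73.5 = 37.5; sellers' price rises by ps − p* = 118.5 − 111 = 7.5.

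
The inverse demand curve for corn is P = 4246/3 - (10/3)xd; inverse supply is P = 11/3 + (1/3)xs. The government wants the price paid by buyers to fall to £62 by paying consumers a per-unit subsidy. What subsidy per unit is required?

Required subsidy s = £77 per unit

At a buyer price of 62, quantity demanded is 424.6 − 0.3·62 = 406.
Sellers supply 406 only when they receive Ps = 11/3 + (1/3)·406 = 139.
s = Ps − Pb = 139 − 62 = 77.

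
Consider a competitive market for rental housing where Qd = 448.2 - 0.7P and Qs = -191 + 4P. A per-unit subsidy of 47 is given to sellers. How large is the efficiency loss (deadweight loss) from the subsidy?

Deadweight loss = 658

Pre-subsidy: 448.2 - 0.7P = -191 + 4P gives P* = 136, Q* = 353.
With the subsidy, sellers receive Ps = Pb + 47 for each unit, where Pb is the price buyers pay.
Supply in terms of Pb becomes Qs = -191 + 4(Pb + 47) = -3 + 4Pb. Setting this equal to demand: 448.2 - 0.7Pb = -3 + 4Pb, so Pb = 96.
Sellers receive Ps = 96 + 47 = 143; Q' = 448.2 − 0.7·96 = 381.
The subsidy expands output by 381 − 353 = 28 past the efficient level; on those units the gap between marginal cost and willingness to pay runs from 0 up to 47.
DWL = ½ × 47 × 28 = 658.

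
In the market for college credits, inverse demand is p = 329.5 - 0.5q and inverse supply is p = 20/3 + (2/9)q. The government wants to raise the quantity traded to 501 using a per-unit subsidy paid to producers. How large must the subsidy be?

At q = 501, from the demand curve buyers pay pb = 329.5 − 0.5·501 = 79; from the supply curve sellers need ps = 20/3 + (2/9)·501 = 118.
The subsidy must fill the gap: s = ps − pb = 118 − 79 = 39.

Required subsidy s = 39 per unit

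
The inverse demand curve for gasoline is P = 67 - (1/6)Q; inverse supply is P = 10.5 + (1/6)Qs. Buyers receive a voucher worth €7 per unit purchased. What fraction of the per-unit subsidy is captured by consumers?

Pre-subsidy: 67 - (1/6)Q = 10.5 + (1/6)Q gives Q* = 169.5 and P* = 38.75.
With the rebate, buyers effectively pay Pb = Ps − 7, where Ps is the price sellers receive.
On the curves, Pb = 67 - (1/6)Q and Ps = 10.5 + (1/6)Q; the wedge Ps − Pb = 7 gives 10.5 + (1/6)Q − (67 - (1/6)Q) = 7, so Q' = 190.5.
Then Pb = 67 − (1/6)·190.5 = 35.25 and Ps = 10.5 + (1/6)·190.5 = 42.25.
Buyers' price falls by P* − Pb = 38.75 − 35.25 = 3.5; sellers' price rises by Ps − P* = 42.25 − 38.75 = 3.5.
So consumers capture 3.5/7 = 0.5 of each unit of subsidy.

Consumer share = 0.5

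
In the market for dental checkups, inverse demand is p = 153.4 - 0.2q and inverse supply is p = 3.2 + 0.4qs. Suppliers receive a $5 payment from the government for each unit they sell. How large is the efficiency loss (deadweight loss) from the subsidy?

Pre-subsidy: 153.4 - 0.2q = 3.2 + 0.4q gives q* = 751/3 and p* = 310/3.
With the subsidy, sellers receive ps = pb + 5 for each unit, where pb is the price buyers pay.
On the curves, pb = 153.4 - 0.2q and ps = 3.2 + 0.4q; the wedge ps − pb = 5 gives 3.2 + 0.4q − (153.4 - 0.2q) = 5, so q' = 776/3.
Then pb = 153.4 − 0.2·(776/3) = 305/3 and ps = 3.2 + 0.4·(776/3) = 320/3.
The subsidy expands output by 776/3 − 751/3 = 25/3 past the efficient level; on those units the gap between marginal cost and willingness to pay runs from 0 up to 5.
DWL = ½ × 5 × 25/3 = 125/6.

Deadweight loss = 125/6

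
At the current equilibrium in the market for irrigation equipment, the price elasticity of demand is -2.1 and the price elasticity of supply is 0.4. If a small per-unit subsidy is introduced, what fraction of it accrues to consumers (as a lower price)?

Consumer share = 0.16

For a small subsidy around the equilibrium, the benefit split depends on the relative slopes, which at a point are proportional to the elasticities.
Buyer share = εs/(εs + |εd|) = 0.4/(0.4 + 2.1) = 0.16; seller share = |εd|/(εs + |εd|) = 0.84.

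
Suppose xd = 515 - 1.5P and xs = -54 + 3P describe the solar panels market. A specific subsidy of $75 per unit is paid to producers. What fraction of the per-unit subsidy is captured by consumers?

Pre-subsidy: 515 - 1.5P = -54 + 3P gives P* = 1138/9, x* = 976/3.
With the subsidy, sellers receive Ps = Pb + 75 for each unit, where Pb is the price buyers pay.
Supply in terms of Pb becomes xs = -54 + 3(Pb + 75) = 171 + 3Pb. Setting this equal to demand: 515 - 1.5Pb = 171 + 3Pb, so Pb = 688/9.
Sellers receive Ps = 688/9 + 75 = 1363/9; x' = 515 − 1.5·(688/9) = 1201/3.
Buyers' price falls by P* − Pb = 1138/9 − 688/9 = 50; sellers' price rises by Ps − P* = 1363/9 − 1138/9 = 25.
So consumers capture 50/75 = 2/3 of each unit of subsidy.

Consumer share = 2/3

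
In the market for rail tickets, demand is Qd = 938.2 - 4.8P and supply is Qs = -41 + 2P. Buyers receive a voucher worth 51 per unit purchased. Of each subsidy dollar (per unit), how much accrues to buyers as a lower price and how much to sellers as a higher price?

Buyers gain 15 per unit; sellers gain 36 per unit

Pre-subsidy: 938.2 - 4.8P = -41 + 2P gives P* = 144, Q* = 247.
With the rebate, buyers effectively pay Pb = Ps − 51, where Ps is the price sellers receive.
Demand in terms of Ps becomes Qd = 938.2 − 4.8(Ps − 51) = 1183 - 4.8Ps. Setting this equal to supply: 1183 - 4.8Ps = -41 + 2Ps, so Ps = 180.
Buyers pay Pb = 180 − 51 = 129; Q' = -41 + 2·180 = 319.
Buyers' price falls by P* − Pb = 144 − 129 = 15; sellers' price rises by Ps − P* = 180 − 144 = 36.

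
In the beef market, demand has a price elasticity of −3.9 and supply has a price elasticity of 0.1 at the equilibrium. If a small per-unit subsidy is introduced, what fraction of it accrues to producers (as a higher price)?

Producer share = 0.975

For a small subsidy around the equilibrium, the benefit split depends on the relative slopes, which at a point are proportional to the elasticities.
Buyer share = εs/(εs + |εd|) = 0.1/(0.1 + 3.9) = 0.025; seller share = |εd|/(εs + |εd|) = 0.975.
So producers capture 0.975 of the subsidy.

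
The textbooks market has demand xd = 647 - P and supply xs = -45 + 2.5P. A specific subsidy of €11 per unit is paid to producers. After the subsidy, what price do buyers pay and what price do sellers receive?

Pre-subsidy: 647 - P = -45 + 2.5P gives P* = 1384/7, x* = 3145/7.
With the subsidy, sellers receive Ps = Pb + 11 for each unit, where Pb is the price buyers pay.
Supply in terms of Pb becomes xs = -45 + 2.5(Pb + 11) = -17.5 + 2.5Pb. Setting this equal to demand: 647 - Pb = -17.5 + 2.5Pb, so Pb = 1329/7.
Sellers receive Ps = 1329/7 + 11 = 1406/7; x' = 647 − 1·(1329/7) = 3200/7.

Buyers pay 1329/7; sellers receive 1406/7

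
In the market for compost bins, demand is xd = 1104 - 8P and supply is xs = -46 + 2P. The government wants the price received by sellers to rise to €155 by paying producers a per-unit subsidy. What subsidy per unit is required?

At a seller price of 155, quantity supplied is -46 + 2·155 = 264.
Buyers absorb 264 only when they pay Pb with 1104 − 8·Pb = 264, i.e. Pb = 105.
s = Ps − Pb = 155 − 105 = 50.

Required subsidy s = €50 per unit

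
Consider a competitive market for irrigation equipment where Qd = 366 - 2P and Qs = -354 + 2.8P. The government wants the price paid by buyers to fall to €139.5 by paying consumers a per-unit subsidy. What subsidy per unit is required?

At a buyer price of 139.5, quantity demanded is 366 − 2·139.5 = 87.
Sellers supply 87 only when they receive Ps with -354 + 2.8·Ps = 87, i.e. Ps = 157.5.
s = Ps − Pb = 157.5 − 139.5 = 18.

Required subsidy s = €18 per unit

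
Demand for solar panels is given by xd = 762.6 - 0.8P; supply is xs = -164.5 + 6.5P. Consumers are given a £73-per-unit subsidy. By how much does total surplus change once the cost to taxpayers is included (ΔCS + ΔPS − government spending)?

Net change in total surplus = -£1898

Pre-subsidy: 762.6 - 0.8P = -164.5 + 6.5P gives P* = 127, x* = 661.
With the rebate, buyers effectively pay Pb = Ps − 73, where Ps is the price sellers receive.
Demand in terms of Ps becomes xd = 762.6 − 0.8(Ps − 73) = 821 - 0.8Ps. Setting this equal to supply: 821 - 0.8Ps = -164.5 + 6.5Ps, so Ps = 135.
Buyers pay Pb = 135 − 73 = 62; x' = -164.5 + 6.5·135 = 713.
ΔCS = ½(661 + 713)(127 − 62) = 44655; ΔPS = ½(661 + 713)(135 − 127) = 5496.
Government spending = 73 × 713 = 52049.
Net change = 44655 + 5496 − 52049 = -1898. The loss equals the DWL triangle ½·73·52.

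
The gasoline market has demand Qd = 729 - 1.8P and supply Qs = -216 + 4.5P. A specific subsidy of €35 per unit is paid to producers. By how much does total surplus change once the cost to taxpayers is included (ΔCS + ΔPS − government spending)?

Net change in total surplus = -€787.5

Pre-subsidy: 729 - 1.8P = -216 + 4.5P gives P* = 150, Q* = 459.
With the subsidy, sellers receive Ps = Pb + 35 for each unit, where Pb is the price buyers pay.
Supply in terms of Pb becomes Qs = -216 + 4.5(Pb + 35) = -58.5 + 4.5Pb. Setting this equal to demand: 729 - 1.8Pb = -58.5 + 4.5Pb, so Pb = 125.
Sellers receive Ps = 125 + 35 = 160; Q' = 729 − 1.8·125 = 504.
ΔCS = ½(459 + 504)(150 − 125) = 12037.5; ΔPS = ½(459 + 504)(160 − 150) = 4815.
Government spending = 35 × 504 = 17640.
Net change = 12037.5 + 4815 − 17640 = -787.5. The loss equals the DWL triangle ½·35·45.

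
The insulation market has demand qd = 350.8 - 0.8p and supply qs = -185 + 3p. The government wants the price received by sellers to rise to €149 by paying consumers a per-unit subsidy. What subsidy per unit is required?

At a seller price of 149, quantity supplied is -185 + 3·149 = 262.
Buyers absorb 262 only when they pay pb with 350.8 − 0.8·pb = 262, i.e. pb = 111.
s = ps − pb = 149 − 111 = 38.

Required subsidy s = €38 per unit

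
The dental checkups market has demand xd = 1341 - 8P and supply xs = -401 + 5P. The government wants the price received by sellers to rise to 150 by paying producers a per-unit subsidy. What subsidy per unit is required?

At a seller price of 150, quantity supplied is -401 + 5·150 = 349.
Buyers absorb 349 only when they pay Pb with 1341 − 8·Pb = 349, i.e. Pb = 124.
s = Ps − Pb = 150 − 124 = 26.

Required subsidy s = 26 per unit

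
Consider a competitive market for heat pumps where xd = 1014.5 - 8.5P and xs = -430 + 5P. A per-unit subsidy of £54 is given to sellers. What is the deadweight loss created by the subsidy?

Deadweight loss = £4590

Pre-subsidy: 1014.5 - 8.5P = -430 + 5P gives P* = 107, x* = 105.
With the subsidy, sellers receive Ps = Pb + 54 for each unit, where Pb is the price buyers pay.
Supply in terms of Pb becomes xs = -430 + 5(Pb + 54) = -160 + 5Pb. Setting this equal to demand: 1014.5 - 8.5Pb = -160 + 5Pb, so Pb = 87.
Sellers receive Ps = 87 + 54 = 141; x' = 1014.5 − 8.5·87 = 275.
The subsidy expands output by 275 − 105 = 170 past the efficient level; on those units the gap between marginal cost and willingness to pay runs from 0 up to 54.
DWL = ½ × 54 × 170 = 4590.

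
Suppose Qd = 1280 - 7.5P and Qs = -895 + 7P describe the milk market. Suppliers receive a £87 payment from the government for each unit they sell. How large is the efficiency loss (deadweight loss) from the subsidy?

Pre-subsidy: 1280 - 7.5P = -895 + 7P gives P* = 150, Q* = 155.
With the subsidy, sellers receive Ps = Pb + 87 for each unit, where Pb is the price buyers pay.
Supply in terms of Pb becomes Qs = -895 + 7(Pb + 87) = -286 + 7Pb. Setting this equal to demand: 1280 - 7.5Pb = -286 + 7Pb, so Pb = 108.
Sellers receive Ps = 108 + 87 = 195; Q' = 1280 − 7.5·108 = 470.
The subsidy expands output by 470 − 155 = 315 past the efficient level; on those units the gap between marginal cost and willingness to pay runs from 0 up to 87.
DWL = ½ × 87 × 315 = 13702.5.

Deadweight loss = £13702.5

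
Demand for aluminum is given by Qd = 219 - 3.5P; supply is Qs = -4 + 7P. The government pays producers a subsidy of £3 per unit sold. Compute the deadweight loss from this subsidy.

Pre-subsidy: 219 - 3.5P = -4 + 7P gives P* = 446/21, Q* = 434/3.
With the subsidy, sellers receive Ps = Pb + 3 for each unit, where Pb is the price buyers pay.
Supply in terms of Pb becomes Qs = -4 + 7(Pb + 3) = 17 + 7Pb. Setting this equal to demand: 219 - 3.5Pb = 17 + 7Pb, so Pb = 404/21.
Sellers receive Ps = 404/21 + 3 = 467/21; Q' = 219 − 3.5·(404/21) = 455/3.
The subsidy expands output by 455/3 − 434/3 = 7 past the efficient level; on those units the gap between marginal cost and willingness to pay runs from 0 up to 3.
DWL = ½ × 3 × 7 = 10.5.

Deadweight loss = £10.5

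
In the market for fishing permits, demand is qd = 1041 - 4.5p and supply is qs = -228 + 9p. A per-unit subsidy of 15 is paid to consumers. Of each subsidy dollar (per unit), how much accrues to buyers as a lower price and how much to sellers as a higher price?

Pre-subsidy: 1041 - 4.5p = -228 + 9p gives p* = 94, q* = 618.
With the rebate, buyers effectively pay pb = ps − 15, where ps is the price sellers receive.
Demand in terms of ps becomes qd = 1041 − 4.5(ps − 15) = 1108.5 - 4.5ps. Setting this equal to supply: 1108.5 - 4.5ps = -228 + 9ps, so ps = 99.
Buyers pay pb = 99 − 15 = 84; q' = -228 + 9·99 = 663.
Buyers' price falls by p* − pb = 94 − 84 = 10; sellers' price rises by ps − p* = 99 − 94 = 5.

Buyers gain 10 per unit; sellers gain 5 per unit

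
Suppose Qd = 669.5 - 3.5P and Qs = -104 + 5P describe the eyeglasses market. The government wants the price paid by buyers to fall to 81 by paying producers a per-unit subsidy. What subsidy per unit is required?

At a buyer price of 81, quantity demanded is 669.5 − 3.5·81 = 386.
Sellers supply 386 only when they receive Ps with -104 + 5·Ps = 386, i.e. Ps = 98.
s = Ps − Pb = 98 − 81 = 17.

Required subsidy s = 17 per unit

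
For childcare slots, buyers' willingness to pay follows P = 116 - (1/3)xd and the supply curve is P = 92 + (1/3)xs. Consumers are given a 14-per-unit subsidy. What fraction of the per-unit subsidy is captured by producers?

Producer share = 0.5

Pre-subsidy: 116 - (1/3)x = 92 + (1/3)x gives x* = 36 and P* = 104.
With the rebate, buyers effectively pay Pb = Ps − 14, where Ps is the price sellers receive.
On the curves, Pb = 116 - (1/3)x and Ps = 92 + (1/3)x; the wedge Ps − Pb = 14 gives 92 + (1/3)x − (116 - (1/3)x) = 14, so x' = 57.
Then Pb = 116 − (1/3)·57 = 97 and Ps = 92 + (1/3)·57 = 111.
Buyers' price falls by P* − Pb = 104 − 97 = 7; sellers' price rises by Ps − P* = 111 − 104 = 7.
So producers capture 7/14 = 0.5 of each unit of subsidy.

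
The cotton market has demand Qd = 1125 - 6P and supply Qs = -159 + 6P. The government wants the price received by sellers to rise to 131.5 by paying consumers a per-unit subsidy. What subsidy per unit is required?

At a seller price of 131.5, quantity supplied is -159 + 6·131.5 = 630.
Buyers absorb 630 only when they pay Pb with 1125 − 6·Pb = 630, i.e. Pb = 82.5.
s = Ps − Pb = 131.5 − 82.5 = 49.

Required subsidy s = 49 per unit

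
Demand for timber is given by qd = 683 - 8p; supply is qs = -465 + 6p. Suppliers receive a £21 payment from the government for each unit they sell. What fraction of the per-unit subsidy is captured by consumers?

Consumer share = 3/7

Pre-subsidy: 683 - 8p = -465 + 6p gives p* = 82, q* = 27.
With the subsidy, sellers receive ps = pb + 21 for each unit, where pb is the price buyers pay.
Supply in terms of pb becomes qs = -465 + 6(pb + 21) = -339 + 6pb. Setting this equal to demand: 683 - 8pb = -339 + 6pb, so pb = 73.
Sellers receive ps = 73 + 21 = 94; q' = 683 − 8·73 = 99.
Buyers' price falls by p* − pb = 82 − 73 = 9; sellers' price rises by ps − p* = 94 − 82 = 12.
So consumers capture 9/21 = 3/7 of each unit of subsidy.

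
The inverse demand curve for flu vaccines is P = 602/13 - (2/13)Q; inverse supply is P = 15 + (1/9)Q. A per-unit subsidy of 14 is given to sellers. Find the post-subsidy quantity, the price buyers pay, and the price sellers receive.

Pre-subsidy: 602/13 - (2/13)Q = 15 + (1/9)Q gives Q* = 3663/31 and P* = 872/31.
With the subsidy, sellers receive Ps = Pb + 14 for each unit, where Pb is the price buyers pay.
On the curves, Pb = 602/13 - (2/13)Q and Ps = 15 + (1/9)Q; the wedge Ps − Pb = 14 gives 15 + (1/9)Q − (602/13 - (2/13)Q) = 14, so Q' = 171.
Then Pb = 602/13 − (2/13)·171 = 20 and Ps = 15 + (1/9)·171 = 34.

Q' = 171; buyers pay 20; sellers receive 34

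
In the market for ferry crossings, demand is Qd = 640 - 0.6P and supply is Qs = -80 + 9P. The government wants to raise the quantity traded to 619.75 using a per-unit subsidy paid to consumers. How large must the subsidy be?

At Q = 619.75, invert demand for the buyer price: Pb = (640 − 619.75)/0.6 = 33.75; invert supply for the seller price: Ps = (619.75 − (-80))/9 = 77.75.
The subsidy must fill the gap: s = Ps − Pb = 77.75 − 33.75 = 44.

Required subsidy s = 44 per unit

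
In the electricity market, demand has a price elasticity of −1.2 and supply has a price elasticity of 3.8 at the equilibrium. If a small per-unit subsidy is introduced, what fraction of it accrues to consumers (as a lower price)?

Consumer share = 0.76

For a small subsidy around the equilibrium, the benefit split depends on the relative slopes, which at a point are proportional to the elasticities.
Buyer share = εs/(εs + |εd|) = 3.8/(3.8 + 1.2) = 0.76; seller share = |εd|/(εs + |εd|) = 0.24.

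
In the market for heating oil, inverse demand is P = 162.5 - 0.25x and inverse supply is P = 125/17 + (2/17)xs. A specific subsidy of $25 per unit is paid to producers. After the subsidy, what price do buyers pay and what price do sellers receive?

Buyers pay $40; sellers receive $65

Pre-subsidy: 162.5 - 0.25x = 125/17 + (2/17)x gives x* = 422 and P* = 57.
With the subsidy, sellers receive Ps = Pb + 25 for each unit, where Pb is the price buyers pay.
On the curves, Pb = 162.5 - 0.25x and Ps = 125/17 + (2/17)x; the wedge Ps − Pb = 25 gives 125/17 + (2/17)x − (162.5 - 0.25x) = 25, so x' = 490.
Then Pb = 162.5 − 0.25·490 = 40 and Ps = 125/17 + (2/17)·490 = 65.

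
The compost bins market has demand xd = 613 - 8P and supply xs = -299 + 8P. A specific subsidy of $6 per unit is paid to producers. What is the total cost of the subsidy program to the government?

Pre-subsidy: 613 - 8P = -299 + 8P gives P* = 57, x* = 157.
With the subsidy, sellers receive Ps = Pb + 6 for each unit, where Pb is the price buyers pay.
Supply in terms of Pb becomes xs = -299 + 8(Pb + 6) = -251 + 8Pb. Setting this equal to demand: 613 - 8Pb = -251 + 8Pb, so Pb = 54.
Sellers receive Ps = 54 + 6 = 60; x' = 613 − 8·54 = 181.
Government outlay = subsidy × quantity = 6 × 181 = 1086.

Government cost = $1086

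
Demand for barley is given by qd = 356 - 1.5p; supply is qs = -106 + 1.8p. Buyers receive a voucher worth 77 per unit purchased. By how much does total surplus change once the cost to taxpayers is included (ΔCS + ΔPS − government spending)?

Net change in total surplus = -2425.5

Pre-subsidy: 356 - 1.5p = -106 + 1.8p gives p* = 140, q* = 146.
With the rebate, buyers effectively pay pb = ps − 77, where ps is the price sellers receive.
Demand in terms of ps becomes qd = 356 − 1.5(ps − 77) = 471.5 - 1.5ps. Setting this equal to supply: 471.5 - 1.5ps = -106 + 1.8ps, so ps = 175.
Buyers pay pb = 175 − 77 = 98; q' = -106 + 1.8·175 = 209.
ΔCS = ½(146 + 209)(140 − 98) = 7455; ΔPS = ½(146 + 209)(175 − 140) = 6212.5.
Government spending = 77 × 209 = 16093.
Net change = 7455 + 6212.5 − 16093 = -2425.5. The loss equals the DWL triangle ½·77·63.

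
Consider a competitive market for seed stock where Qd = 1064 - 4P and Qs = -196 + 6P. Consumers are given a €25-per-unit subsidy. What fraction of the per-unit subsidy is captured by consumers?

Pre-subsidy: 1064 - 4P = -196 + 6P gives P* = 126, Q* = 560.
With the rebate, buyers effectively pay Pb = Ps − 25, where Ps is the price sellers receive.
Demand in terms of Ps becomes Qd = 1064 − 4(Ps − 25) = 1164 - 4Ps. Setting this equal to supply: 1164 - 4Ps = -196 + 6Ps, so Ps = 136.
Buyers pay Pb = 136 − 25 = 111; Q' = -196 + 6·136 = 620.
Buyers' price falls by P* − Pb = 126 − 111 = 15; sellers' price rises by Ps − P* = 136 − 126 = 10.
So consumers capture 15/25 = 0.6 of each unit of subsidy.

Consumer share = 0.6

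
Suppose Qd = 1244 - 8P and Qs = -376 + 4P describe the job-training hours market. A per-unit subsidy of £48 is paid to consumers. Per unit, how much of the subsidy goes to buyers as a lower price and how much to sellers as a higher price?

Pre-subsidy: 1244 - 8P = -376 + 4P gives P* = 135, Q* = 164.
With the rebate, buyers effectively pay Pb = Ps − 48, where Ps is the price sellers receive.
Demand in terms of Ps becomes Qd = 1244 − 8(Ps − 48) = 1628 - 8Ps. Setting this equal to supply: 1628 - 8Ps = -376 + 4Ps, so Ps = 167.
Buyers pay Pb = 167 − 48 = 119; Q' = -376 + 4·167 = 292.
Buyers' price falls by P* − Pb = 135 − 119 = 16; sellers' price rises by Ps − P* = 167 − 135 = 32.

Buyers gain £16 per unit; sellers gain £32 per unit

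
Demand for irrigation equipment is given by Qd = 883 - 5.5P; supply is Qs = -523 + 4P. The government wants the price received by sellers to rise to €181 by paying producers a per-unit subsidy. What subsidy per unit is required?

Required subsidy s = €57 per unit

At a seller price of 181, quantity supplied is -523 + 4·181 = 201.
Buyers absorb 201 only when they pay Pb with 883 − 5.5·Pb = 201, i.e. Pb = 124.
s = Ps − Pb = 181 − 124 = 57.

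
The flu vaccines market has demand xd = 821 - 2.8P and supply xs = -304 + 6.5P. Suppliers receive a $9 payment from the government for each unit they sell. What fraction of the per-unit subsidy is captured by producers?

Producer share = 28/93

Pre-subsidy: 821 - 2.8P = -304 + 6.5P gives P* = 3750/31, x* = 14951/31.
With the subsidy, sellers receive Ps = Pb + 9 for each unit, where Pb is the price buyers pay.
Supply in terms of Pb becomes xs = -304 + 6.5(Pb + 9) = -245.5 + 6.5Pb. Setting this equal to demand: 821 - 2.8Pb = -245.5 + 6.5Pb, so Pb = 3555/31.
Sellers receive Ps = 3555/31 + 9 = 3834/31; x' = 821 − 2.8·(3555/31) = 15497/31.
Buyers' price falls by P* − Pb = 3750/31 − 3555/31 = 195/31; sellers' price rises by Ps − P* = 3834/31 − 3750/31 = 84/31.
So producers capture (84/31)/9 = 28/93 of each unit of subsidy.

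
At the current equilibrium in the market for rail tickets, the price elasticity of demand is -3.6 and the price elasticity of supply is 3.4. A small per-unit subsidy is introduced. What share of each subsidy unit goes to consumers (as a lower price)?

Consumer share = 17/35

For a small subsidy around the equilibrium, the benefit split depends on the relative slopes, which at a point are proportional to the elasticities.
Buyer share = εs/(εs + |εd|) = 3.4/(3.4 + 3.6) = 17/35; seller share = |εd|/(εs + |εd|) = 18/35.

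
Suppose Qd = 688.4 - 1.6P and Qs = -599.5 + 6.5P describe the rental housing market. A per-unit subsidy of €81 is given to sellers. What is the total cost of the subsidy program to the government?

Pre-subsidy: 688.4 - 1.6P = -599.5 + 6.5P gives P* = 159, Q* = 434.
With the subsidy, sellers receive Ps = Pb + 81 for each unit, where Pb is the price buyers pay.
Supply in terms of Pb becomes Qs = -599.5 + 6.5(Pb + 81) = -73 + 6.5Pb. Setting this equal to demand: 688.4 - 1.6Pb = -73 + 6.5Pb, so Pb = 94.
Sellers receive Ps = 94 + 81 = 175; Q' = 688.4 − 1.6·94 = 538.
Government outlay = subsidy × quantity = 81 × 538 = 43578.

Government cost = €43578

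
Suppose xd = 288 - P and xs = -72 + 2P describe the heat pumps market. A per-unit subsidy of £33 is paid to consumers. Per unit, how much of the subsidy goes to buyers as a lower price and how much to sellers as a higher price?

Buyers gain £22 per unit; sellers gain £11 per unit

Pre-subsidy: 288 - P = -72 + 2P gives P* = 120, x* = 168.
With the rebate, buyers effectively pay Pb = Ps − 33, where Ps is the price sellers receive.
Demand in terms of Ps becomes xd = 288 − 1(Ps − 33) = 321 - Ps. Setting this equal to supply: 321 - Ps = -72 + 2Ps, so Ps = 131.
Buyers pay Pb = 131 − 33 = 98; x' = -72 + 2·131 = 190.
Buyers' price falls by P* − Pb = 120 − 98 = 22; sellers' price rises by Ps − P* = 131 − 120 = 11.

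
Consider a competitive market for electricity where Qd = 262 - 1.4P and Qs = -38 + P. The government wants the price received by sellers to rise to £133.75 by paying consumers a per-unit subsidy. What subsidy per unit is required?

Required subsidy s = £15 per unit

At a seller price of 133.75, quantity supplied is -38 + 1·133.75 = 95.75.
Buyers absorb 95.75 only when they pay Pb with 262 − 1.4·Pb = 95.75, i.e. Pb = 118.75.
s = Ps − Pb = 133.75 − 118.75 = 15.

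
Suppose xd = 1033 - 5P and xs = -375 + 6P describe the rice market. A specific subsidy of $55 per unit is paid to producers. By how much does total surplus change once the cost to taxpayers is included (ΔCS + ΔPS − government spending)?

Pre-subsidy: 1033 - 5P = -375 + 6P gives P* = 128, x* = 393.
With the subsidy, sellers receive Ps = Pb + 55 for each unit, where Pb is the price buyers pay.
Supply in terms of Pb becomes xs = -375 + 6(Pb + 55) = -45 + 6Pb. Setting this equal to demand: 1033 - 5Pb = -45 + 6Pb, so Pb = 98.
Sellers receive Ps = 98 + 55 = 153; x' = 1033 − 5·98 = 543.
ΔCS = ½(393 + 543)(128 − 98) = 14040; ΔPS = ½(393 + 543)(153 − 128) = 11700.
Government spending = 55 × 543 = 29865.
Net change = 14040 + 11700 − 29865 = -4125. The loss equals the DWL triangle ½·55·150.

Net change in total surplus = -$4125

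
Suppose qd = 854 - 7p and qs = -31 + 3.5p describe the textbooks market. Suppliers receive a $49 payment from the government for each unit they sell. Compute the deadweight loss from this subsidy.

Pre-subsidy: 854 - 7p = -31 + 3.5p gives p* = 590/7, q* = 264.
With the subsidy, sellers receive ps = pb + 49 for each unit, where pb is the price buyers pay.
Supply in terms of pb becomes qs = -31 + 3.5(pb + 49) = 140.5 + 3.5pb. Setting this equal to demand: 854 - 7pb = 140.5 + 3.5pb, so pb = 1427/21.
Sellers receive ps = 1427/21 + 49 = 2456/21; q' = 854 − 7·(1427/21) = 1135/3.
The subsidy expands output by 1135/3 − 264 = 343/3 past the efficient level; on those units the gap between marginal cost and willingness to pay runs from 0 up to 49.
DWL = ½ × 49 × 343/3 = 16807/6.

Deadweight loss = 16807/6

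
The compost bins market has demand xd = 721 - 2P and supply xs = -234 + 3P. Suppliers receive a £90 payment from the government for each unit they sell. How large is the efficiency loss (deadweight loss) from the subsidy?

Pre-subsidy: 721 - 2P = -234 + 3P gives P* = 191, x* = 339.
With the subsidy, sellers receive Ps = Pb + 90 for each unit, where Pb is the price buyers pay.
Supply in terms of Pb becomes xs = -234 + 3(Pb + 90) = 36 + 3Pb. Setting this equal to demand: 721 - 2Pb = 36 + 3Pb, so Pb = 137.
Sellers receive Ps = 137 + 90 = 227; x' = 721 − 2·137 = 447.
The subsidy expands output by 447 − 339 = 108 past the efficient level; on those units the gap between marginal cost and willingness to pay runs from 0 up to 90.
DWL = ½ × 90 × 108 = 4860.

Deadweight loss = £4860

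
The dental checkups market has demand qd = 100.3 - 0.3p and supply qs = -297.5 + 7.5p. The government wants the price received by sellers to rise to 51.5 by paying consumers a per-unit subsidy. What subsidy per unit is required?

Required subsidy s = 13 per unit

At a seller price of 51.5, quantity supplied is -297.5 + 7.5·51.5 = 88.75.
Buyers absorb 88.75 only when they pay pb with 100.3 − 0.3·pb = 88.75, i.e. pb = 38.5.
s = ps − pb = 51.5 − 38.5 = 13.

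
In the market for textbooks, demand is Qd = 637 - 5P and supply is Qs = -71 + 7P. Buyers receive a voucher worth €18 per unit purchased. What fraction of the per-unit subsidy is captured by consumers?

Consumer share = 7/12

Pre-subsidy: 637 - 5P = -71 + 7P gives P* = 59, Q* = 342.
With the rebate, buyers effectively pay Pb = Ps − 18, where Ps is the price sellers receive.
Demand in terms of Ps becomes Qd = 637 − 5(Ps − 18) = 727 - 5Ps. Setting this equal to supply: 727 - 5Ps = -71 + 7Ps, so Ps = 66.5.
Buyers pay Pb = 66.5 − 18 = 48.5; Q' = -71 + 7·66.5 = 394.5.
Buyers' price falls by P* − Pb = 59 − 48.5 = 10.5; sellers' price rises by Ps − P* = 66.5 − 59 = 7.5.
So consumers capture 10.5/18 = 7/12 of each unit of subsidy.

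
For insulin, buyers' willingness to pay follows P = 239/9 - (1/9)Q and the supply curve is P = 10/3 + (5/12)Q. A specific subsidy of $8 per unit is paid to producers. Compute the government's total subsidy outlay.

Pre-subsidy: 239/9 - (1/9)Q = 10/3 + (5/12)Q gives Q* = 44 and P* = 65/3.
With the subsidy, sellers receive Ps = Pb + 8 for each unit, where Pb is the price buyers pay.
On the curves, Pb = 239/9 - (1/9)Q and Ps = 10/3 + (5/12)Q; the wedge Ps − Pb = 8 gives 10/3 + (5/12)Q − (239/9 - (1/9)Q) = 8, so Q' = 1124/19.
Then Pb = 239/9 − (1/9)·(1124/19) = 1139/57 and Ps = 10/3 + (5/12)·(1124/19) = 1595/57.
Government outlay = subsidy × quantity = 8 × 1124/19 = 8992/19.

Government cost = 8992/19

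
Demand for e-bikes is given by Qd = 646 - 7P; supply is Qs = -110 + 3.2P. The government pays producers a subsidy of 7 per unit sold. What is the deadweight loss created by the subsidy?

Deadweight loss = 2744/51

Pre-subsidy: 646 - 7P = -110 + 3.2P gives P* = 1260/17, Q* = 2162/17.
With the subsidy, sellers receive Ps = Pb + 7 for each unit, where Pb is the price buyers pay.
Supply in terms of Pb becomes Qs = -110 + 3.2(Pb + 7) = -87.6 + 3.2Pb. Setting this equal to demand: 646 - 7Pb = -87.6 + 3.2Pb, so Pb = 3668/51.
Sellers receive Ps = 3668/51 + 7 = 4025/51; Q' = 646 − 7·(3668/51) = 7270/51.
The subsidy expands output by 7270/51 − 2162/17 = 784/51 past the efficient level; on those units the gap between marginal cost and willingness to pay runs from 0 up to 7.
DWL = ½ × 7 × 784/51 = 2744/51.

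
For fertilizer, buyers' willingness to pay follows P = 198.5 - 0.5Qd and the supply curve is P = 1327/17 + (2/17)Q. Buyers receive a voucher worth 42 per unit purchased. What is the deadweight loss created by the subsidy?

Deadweight loss = 1428

Pre-subsidy: 198.5 - 0.5Q = 1327/17 + (2/17)Q gives Q* = 195 and P* = 101.
With the rebate, buyers effectively pay Pb = Ps − 42, where Ps is the price sellers receive.
On the curves, Pb = 198.5 - 0.5Q and Ps = 1327/17 + (2/17)Q; the wedge Ps − Pb = 42 gives 1327/17 + (2/17)Q − (198.5 - 0.5Q) = 42, so Q' = 263.
Then Pb = 198.5 − 0.5·263 = 67 and Ps = 1327/17 + (2/17)·263 = 109.
The subsidy expands output by 263 − 195 = 68 past the efficient level; on those units the gap between marginal cost and willingness to pay runs from 0 up to 42.
DWL = ½ × 42 × 68 = 1428.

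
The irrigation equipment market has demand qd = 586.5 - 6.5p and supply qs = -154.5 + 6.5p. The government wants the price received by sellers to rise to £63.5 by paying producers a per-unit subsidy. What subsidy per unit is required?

Required subsidy s = £13 per unit

At a seller price of 63.5, quantity supplied is -154.5 + 6.5·63.5 = 258.25.
Buyers absorb 258.25 only when they pay pb with 586.5 − 6.5·pb = 258.25, i.e. pb = 50.5.
s = ps − pb = 63.5 − 50.5 = 13.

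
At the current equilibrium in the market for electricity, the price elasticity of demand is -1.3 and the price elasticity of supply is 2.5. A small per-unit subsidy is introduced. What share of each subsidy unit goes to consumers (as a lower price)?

Consumer share = 25/38

For a small subsidy around the equilibrium, the benefit split depends on the relative slopes, which at a point are proportional to the elasticities.
Buyer share = εs/(εs + |εd|) = 2.5/(2.5 + 1.3) = 25/38; seller share = |εd|/(εs + |εd|) = 13/38.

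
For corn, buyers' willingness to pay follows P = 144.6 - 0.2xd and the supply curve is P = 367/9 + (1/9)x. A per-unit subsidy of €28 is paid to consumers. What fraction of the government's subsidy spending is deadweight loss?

DWL / government spending = 315/2966

Pre-subsidy: 144.6 - 0.2x = 367/9 + (1/9)x gives x* = 2336/7 and P* = 545/7.
With the rebate, buyers effectively pay Pb = Ps − 28, where Ps is the price sellers receive.
On the curves, Pb = 144.6 - 0.2x and Ps = 367/9 + (1/9)x; the wedge Ps − Pb = 28 gives 367/9 + (1/9)x − (144.6 - 0.2x) = 28, so x' = 2966/7.
Then Pb = 144.6 − 0.2·(2966/7) = 419/7 and Ps = 367/9 + (1/9)·(2966/7) = 615/7.
ΔCS = ½(2336/7 + 2966/7)(545/7 − 419/7) = 47718/7; ΔPS = ½(2336/7 + 2966/7)(615/7 − 545/7) = 26510/7.
Government spending = 28 × 2966/7 = 11864.
DWL = ½ × 28 × (2966/7 − 2336/7) = 1260; fraction = 1260 / 11864 = 315/2966.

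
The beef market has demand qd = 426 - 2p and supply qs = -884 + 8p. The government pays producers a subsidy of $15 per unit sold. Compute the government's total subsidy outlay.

Government cost = $2820

Pre-subsidy: 426 - 2p = -884 + 8p gives p* = 131, q* = 164.
With the subsidy, sellers receive ps = pb + 15 for each unit, where pb is the price buyers pay.
Supply in terms of pb becomes qs = -884 + 8(pb + 15) = -764 + 8pb. Setting this equal to demand: 426 - 2pb = -764 + 8pb, so pb = 119.
Sellers receive ps = 119 + 15 = 134; q' = 426 − 2·119 = 188.
Government outlay = subsidy × quantity = 15 × 188 = 2820.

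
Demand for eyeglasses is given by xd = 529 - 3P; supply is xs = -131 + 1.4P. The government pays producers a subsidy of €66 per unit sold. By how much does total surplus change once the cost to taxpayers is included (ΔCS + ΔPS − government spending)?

Pre-subsidy: 529 - 3P = -131 + 1.4P gives P* = 150, x* = 79.
With the subsidy, sellers receive Ps = Pb + 66 for each unit, where Pb is the price buyers pay.
Supply in terms of Pb becomes xs = -131 + 1.4(Pb + 66) = -38.6 + 1.4Pb. Setting this equal to demand: 529 - 3Pb = -38.6 + 1.4Pb, so Pb = 129.
Sellers receive Ps = 129 + 66 = 195; x' = 529 − 3·129 = 142.
ΔCS = ½(79 + 142)(150 − 129) = 2320.5; ΔPS = ½(79 + 142)(195 − 150) = 4972.5.
Government spending = 66 × 142 = 9372.
Net change = 2320.5 + 4972.5 − 9372 = -2079. The loss equals the DWL triangle ½·66·63.

Net change in total surplus = -€2079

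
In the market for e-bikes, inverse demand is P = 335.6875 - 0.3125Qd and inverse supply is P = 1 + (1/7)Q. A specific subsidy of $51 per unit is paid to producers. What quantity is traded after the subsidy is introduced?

Q' = 847

Pre-subsidy: 335.6875 - 0.3125Q = 1 + (1/7)Q gives Q* = 735 and P* = 106.
With the subsidy, sellers receive Ps = Pb + 51 for each unit, where Pb is the price buyers pay.
On the curves, Pb = 335.6875 - 0.3125Q and Ps = 1 + (1/7)Q; the wedge Ps − Pb = 51 gives 1 + (1/7)Q − (335.6875 - 0.3125Q) = 51, so Q' = 847.
Then Pb = 335.6875 − 0.3125·847 = 71 and Ps = 1 + (1/7)·847 = 122.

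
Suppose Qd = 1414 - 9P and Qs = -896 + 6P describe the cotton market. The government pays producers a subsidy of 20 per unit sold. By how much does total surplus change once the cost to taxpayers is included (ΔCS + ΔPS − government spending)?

Net change in total surplus = -720

Pre-subsidy: 1414 - 9P = -896 + 6P gives P* = 154, Q* = 28.
With the subsidy, sellers receive Ps = Pb + 20 for each unit, where Pb is the price buyers pay.
Supply in terms of Pb becomes Qs = -896 + 6(Pb + 20) = -776 + 6Pb. Setting this equal to demand: 1414 - 9Pb = -776 + 6Pb, so Pb = 146.
Sellers receive Ps = 146 + 20 = 166; Q' = 1414 − 9·146 = 100.
ΔCS = ½(28 + 100)(154 − 146) = 512; ΔPS = ½(28 + 100)(166 − 154) = 768.
Government spending = 20 × 100 = 2000.
Net change = 512 + 768 − 2000 = -720. The loss equals the DWL triangle ½·20·72.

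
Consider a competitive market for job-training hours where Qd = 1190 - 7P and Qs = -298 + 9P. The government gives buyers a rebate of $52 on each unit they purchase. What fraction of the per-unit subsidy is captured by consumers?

Pre-subsidy: 1190 - 7P = -298 + 9P gives P* = 93, Q* = 539.
With the rebate, buyers effectively pay Pb = Ps − 52, where Ps is the price sellers receive.
Demand in terms of Ps becomes Qd = 1190 − 7(Ps − 52) = 1554 - 7Ps. Setting this equal to supply: 1554 - 7Ps = -298 + 9Ps, so Ps = 115.75.
Buyers pay Pb = 115.75 − 52 = 63.75; Q' = -298 + 9·115.75 = 743.75.
Buyers' price falls by P* − Pb = 93 − 63.75 = 29.25; sellers' price rises by Ps − P* = 115.75 − 93 = 22.75.
So consumers capture 29.25/52 = 0.5625 of each unit of subsidy.

Consumer share = 0.5625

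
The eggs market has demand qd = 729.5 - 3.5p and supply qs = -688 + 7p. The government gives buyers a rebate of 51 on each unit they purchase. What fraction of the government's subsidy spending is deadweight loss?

DWL / government spending = 119/752

Pre-subsidy: 729.5 - 3.5p = -688 + 7p gives p* = 135, q* = 257.
With the rebate, buyers effectively pay pb = ps − 51, where ps is the price sellers receive.
Demand in terms of ps becomes qd = 729.5 − 3.5(ps − 51) = 908 - 3.5ps. Setting this equal to supply: 908 - 3.5ps = -688 + 7ps, so ps = 152.
Buyers pay pb = 152 − 51 = 101; q' = -688 + 7·152 = 376.
ΔCS = ½(257 + 376)(135 − 101) = 10761; ΔPS = ½(257 + 376)(152 − 135) = 5380.5.
Government spending = 51 × 376 = 19176.
DWL = ½ × 51 × (376 − 257) = 3034.5; fraction = 3034.5 / 19176 = 119/752.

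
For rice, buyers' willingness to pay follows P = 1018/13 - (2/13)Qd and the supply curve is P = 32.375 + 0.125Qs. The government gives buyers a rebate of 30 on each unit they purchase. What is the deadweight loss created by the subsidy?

Deadweight loss = 46800/29

Pre-subsidy: 1018/13 - (2/13)Q = 32.375 + 0.125Q gives Q* = 4777/29 and P* = 1536/29.
With the rebate, buyers effectively pay Pb = Ps − 30, where Ps is the price sellers receive.
On the curves, Pb = 1018/13 - (2/13)Q and Ps = 32.375 + 0.125Q; the wedge Ps − Pb = 30 gives 32.375 + 0.125Q − (1018/13 - (2/13)Q) = 30, so Q' = 7897/29.
Then Pb = 1018/13 − (2/13)·(7897/29) = 1056/29 and Ps = 32.375 + 0.125·(7897/29) = 1926/29.
The subsidy expands output by 7897/29 − 4777/29 = 3120/29 past the efficient level; on those units the gap between marginal cost and willingness to pay runs from 0 up to 30.
DWL = ½ × 30 × 3120/29 = 46800/29.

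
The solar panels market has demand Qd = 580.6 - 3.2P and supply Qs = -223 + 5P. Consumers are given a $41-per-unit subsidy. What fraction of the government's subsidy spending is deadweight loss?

DWL / government spending = 40/347

Pre-subsidy: 580.6 - 3.2P = -223 + 5P gives P* = 98, Q* = 267.
With the rebate, buyers effectively pay Pb = Ps − 41, where Ps is the price sellers receive.
Demand in terms of Ps becomes Qd = 580.6 − 3.2(Ps − 41) = 711.8 - 3.2Ps. Setting this equal to supply: 711.8 - 3.2Ps = -223 + 5Ps, so Ps = 114.
Buyers pay Pb = 114 − 41 = 73; Q' = -223 + 5·114 = 347.
ΔCS = ½(267 + 347)(98 − 73) = 7675; ΔPS = ½(267 + 347)(114 − 98) = 4912.
Government spending = 41 × 347 = 14227.
DWL = ½ × 41 × (347 − 267) = 1640; fraction = 1640 / 14227 = 40/347.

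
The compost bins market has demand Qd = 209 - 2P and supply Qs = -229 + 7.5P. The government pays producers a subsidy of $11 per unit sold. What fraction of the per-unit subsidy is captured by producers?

Pre-subsidy: 209 - 2P = -229 + 7.5P gives P* = 876/19, Q* = 2219/19.
With the subsidy, sellers receive Ps = Pb + 11 for each unit, where Pb is the price buyers pay.
Supply in terms of Pb becomes Qs = -229 + 7.5(Pb + 11) = -146.5 + 7.5Pb. Setting this equal to demand: 209 - 2Pb = -146.5 + 7.5Pb, so Pb = 711/19.
Sellers receive Ps = 711/19 + 11 = 920/19; Q' = 209 − 2·(711/19) = 2549/19.
Buyers' price falls by P* − Pb = 876/19 − 711/19 = 165/19; sellers' price rises by Ps − P* = 920/19 − 876/19 = 44/19.
So producers capture (44/19)/11 = 4/19 of each unit of subsidy.

Producer share = 4/19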